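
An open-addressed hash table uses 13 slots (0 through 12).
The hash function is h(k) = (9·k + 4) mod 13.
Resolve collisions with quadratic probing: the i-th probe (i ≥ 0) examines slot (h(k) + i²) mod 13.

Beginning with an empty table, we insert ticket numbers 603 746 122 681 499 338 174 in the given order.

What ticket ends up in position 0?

Insert 603: h=10, slot 10 empty => index 10.
Insert 746: h=10, slot 10 occupied => index 11.
Insert 122: h=10, slots 10,11 occupied => index 1.
Insert 681: h=10, slots 10,11,1 occupied => index 6.
Insert 499: h=10, slots 10,11,1,6 occupied => index 0.
Insert 338: h=4, slot 4 empty => index 4.
Insert 174: h=10, slots 10,11,1,6,0 occupied => index 9.
Table: [499, 122, _, _, 338, _, 681, _, _, 174, 603, 746, _]

499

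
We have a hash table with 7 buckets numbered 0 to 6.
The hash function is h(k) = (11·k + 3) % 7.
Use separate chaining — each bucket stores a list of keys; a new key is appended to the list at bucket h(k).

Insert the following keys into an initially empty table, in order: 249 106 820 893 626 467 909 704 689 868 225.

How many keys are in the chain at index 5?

Insert 249: h=5, bucket 5 empty -> new chain.
Insert 106: h=0, bucket 0 empty -> new chain.
Insert 820: h=0, bucket 0 nonempty -> append to chain.
Insert 893: h=5, bucket 5 nonempty -> append to chain.
Insert 626: h=1, bucket 1 empty -> new chain.
Insert 467: h=2, bucket 2 empty -> new chain.
Insert 909: h=6, bucket 6 empty -> new chain.
Insert 704: h=5, bucket 5 nonempty -> append to chain.
Insert 689: h=1, bucket 1 nonempty -> append to chain.
Insert 868: h=3, bucket 3 empty -> new chain.
Insert 225: h=0, bucket 0 nonempty -> append to chain.
Final buckets:
0: 106 -> 820 -> 225
1: 626 -> 689
2: 467
3: 868
4: -
5: 249 -> 893 -> 704
6: 909

3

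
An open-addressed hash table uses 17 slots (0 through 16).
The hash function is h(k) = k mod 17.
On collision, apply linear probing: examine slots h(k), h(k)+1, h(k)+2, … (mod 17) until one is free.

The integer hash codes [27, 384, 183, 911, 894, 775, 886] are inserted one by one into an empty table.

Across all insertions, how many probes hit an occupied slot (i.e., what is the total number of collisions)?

12

27 hashes to 10; slot 10 is free => place at 10.
384 hashes to 10; 10 taken => place at 11.
183 hashes to 13; slot 13 is free => place at 13.
911 hashes to 10; 10,11 taken => place at 12.
894 hashes to 10; 10,11,12,13 taken => place at 14.
775 hashes to 10; 10,11,12,13,14 taken => place at 15.
886 hashes to 2; slot 2 is free => place at 2.
Table: [—, —, 886, —, —, —, —, —, —, —, 27, 384, 911, 183, 894, 775, —]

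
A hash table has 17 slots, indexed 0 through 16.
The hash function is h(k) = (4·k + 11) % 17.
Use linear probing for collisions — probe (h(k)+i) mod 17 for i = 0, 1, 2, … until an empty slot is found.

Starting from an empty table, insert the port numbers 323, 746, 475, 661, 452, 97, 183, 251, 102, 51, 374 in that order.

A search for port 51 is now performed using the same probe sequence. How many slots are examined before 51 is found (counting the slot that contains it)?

5

323 hashes to 11; slot 11 is free => place at 11.
746 hashes to 3; slot 3 is free => place at 3.
475 hashes to 7; slot 7 is free => place at 7.
661 hashes to 3; 3 taken => place at 4.
452 hashes to 0; slot 0 is free => place at 0.
97 hashes to 8; slot 8 is free => place at 8.
183 hashes to 12; slot 12 is free => place at 12.
251 hashes to 12; 12 taken => place at 13.
102 hashes to 11; 11,12,13 taken => place at 14.
51 hashes to 11; 11,12,13,14 taken => place at 15.
374 hashes to 11; 11,12,13,14,15 taken => place at 16.
Table: [452, ., ., 746, 661, ., ., 475, 97, ., ., 323, 183, 251, 102, 51, 374]
Lookup 51: h=11, probe 11,12,13,14,15 → found at 15.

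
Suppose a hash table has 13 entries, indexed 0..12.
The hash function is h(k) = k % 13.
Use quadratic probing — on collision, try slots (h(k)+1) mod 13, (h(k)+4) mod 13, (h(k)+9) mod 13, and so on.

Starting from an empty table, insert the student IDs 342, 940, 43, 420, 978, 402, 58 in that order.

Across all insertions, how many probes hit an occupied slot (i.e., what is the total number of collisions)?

342: h=4 → slot 4
940: h=4, probe 4,5 → slot 5
43: h=4, probe 4,5,8 → slot 8
420: h=4, probe 4,5,8,0 → slot 0
978: h=3 → slot 3
402: h=12 → slot 12
58: h=6 → slot 6
Table: [420, ., ., 978, 342, 940, 58, ., 43, ., ., ., 402]

6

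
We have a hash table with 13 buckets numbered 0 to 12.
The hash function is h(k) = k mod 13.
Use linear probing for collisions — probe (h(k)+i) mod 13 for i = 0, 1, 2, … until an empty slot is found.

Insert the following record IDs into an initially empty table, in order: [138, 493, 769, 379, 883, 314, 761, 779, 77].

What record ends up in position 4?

314

138: h=8 -> slot 8
493: h=12 -> slot 12
769: h=2 -> slot 2
379: h=2, probe 2,3 -> slot 3
883: h=12, probe 12,0 -> slot 0
314: h=2, probe 2,3,4 -> slot 4
761: h=7 -> slot 7
779: h=12, probe 12,0,1 -> slot 1
77: h=12, probe 12,0,1,2,3,4,5 -> slot 5
Table: [883, 779, 769, 379, 314, 77, —, 761, 138, —, —, —, 493]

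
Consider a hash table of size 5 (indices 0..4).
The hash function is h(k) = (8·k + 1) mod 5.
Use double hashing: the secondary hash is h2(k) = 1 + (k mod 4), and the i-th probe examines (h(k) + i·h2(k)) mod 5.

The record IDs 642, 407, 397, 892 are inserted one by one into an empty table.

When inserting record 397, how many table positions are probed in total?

2

642 hashes to 2; slot 2 is free -> place at 2.
407 hashes to 2, h2=4; 2 taken -> place at 1.
397 hashes to 2, h2=2; 2 taken -> place at 4.
892 hashes to 2, h2=1; 2 taken -> place at 3.
Table: [∅, 407, 642, 892, 397]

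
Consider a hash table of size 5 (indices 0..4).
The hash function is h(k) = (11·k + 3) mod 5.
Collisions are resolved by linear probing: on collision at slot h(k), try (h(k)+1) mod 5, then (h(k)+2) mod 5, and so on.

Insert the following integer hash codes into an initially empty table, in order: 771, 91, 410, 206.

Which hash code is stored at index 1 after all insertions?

206

771 hashes to 4; slot 4 is free → place at 4.
91 hashes to 4; 4 taken → place at 0.
410 hashes to 3; slot 3 is free → place at 3.
206 hashes to 4; 4,0 taken → place at 1.
Table: [91, 206, _, 410, 771]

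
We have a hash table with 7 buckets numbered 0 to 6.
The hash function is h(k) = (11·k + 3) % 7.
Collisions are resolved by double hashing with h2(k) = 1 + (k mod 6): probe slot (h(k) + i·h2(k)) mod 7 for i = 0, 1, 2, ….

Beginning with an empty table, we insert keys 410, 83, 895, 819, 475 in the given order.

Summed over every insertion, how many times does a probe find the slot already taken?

Insert 410: h=5, slot 5 empty -> index 5.
Insert 83: h=6, slot 6 empty -> index 6.
Insert 895: h=6, h2=2, slot 6 occupied -> index 1.
Insert 819: h=3, slot 3 empty -> index 3.
Insert 475: h=6, h2=2, slots 6,1,3,5 occupied -> index 0.
Table: [475, 895, -, 819, -, 410, 83]

5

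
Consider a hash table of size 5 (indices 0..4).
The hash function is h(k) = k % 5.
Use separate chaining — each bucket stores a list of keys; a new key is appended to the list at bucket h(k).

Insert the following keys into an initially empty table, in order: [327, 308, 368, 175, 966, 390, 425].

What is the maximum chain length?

327 -> bucket 2
308 -> bucket 3
368 -> bucket 3 (collision)
175 -> bucket 0
966 -> bucket 1
390 -> bucket 0 (collision)
425 -> bucket 0 (collision)
Final buckets:
0: 175 -> 390 -> 425
1: 966
2: 327
3: 308 -> 368
4: -

3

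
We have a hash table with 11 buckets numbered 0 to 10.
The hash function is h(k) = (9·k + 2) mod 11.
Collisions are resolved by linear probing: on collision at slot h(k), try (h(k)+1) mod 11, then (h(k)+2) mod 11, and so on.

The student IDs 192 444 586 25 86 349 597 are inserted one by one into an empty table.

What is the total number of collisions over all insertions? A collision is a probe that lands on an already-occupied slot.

192: h=3 → slot 3
444: h=5 → slot 5
586: h=7 → slot 7
25: h=7, probe 7,8 → slot 8
86: h=6 → slot 6
349: h=8, probe 8,9 → slot 9
597: h=7, probe 7,8,9,10 → slot 10
Table: [_, _, _, 192, _, 444, 86, 586, 25, 349, 597]

5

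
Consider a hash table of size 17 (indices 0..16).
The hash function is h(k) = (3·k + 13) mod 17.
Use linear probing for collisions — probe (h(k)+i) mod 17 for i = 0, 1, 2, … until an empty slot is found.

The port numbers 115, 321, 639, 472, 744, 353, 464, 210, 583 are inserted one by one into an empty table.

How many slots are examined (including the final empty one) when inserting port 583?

Insert 115: h=1, slot 1 empty -> index 1.
Insert 321: h=7, slot 7 empty -> index 7.
Insert 639: h=9, slot 9 empty -> index 9.
Insert 472: h=1, slot 1 occupied -> index 2.
Insert 744: h=1, slots 1,2 occupied -> index 3.
Insert 353: h=1, slots 1,2,3 occupied -> index 4.
Insert 464: h=11, slot 11 empty -> index 11.
Insert 210: h=14, slot 14 empty -> index 14.
Insert 583: h=11, slot 11 occupied -> index 12.
Table: [—, 115, 472, 744, 353, —, —, 321, —, 639, —, 464, 583, —, 210, —, —]

2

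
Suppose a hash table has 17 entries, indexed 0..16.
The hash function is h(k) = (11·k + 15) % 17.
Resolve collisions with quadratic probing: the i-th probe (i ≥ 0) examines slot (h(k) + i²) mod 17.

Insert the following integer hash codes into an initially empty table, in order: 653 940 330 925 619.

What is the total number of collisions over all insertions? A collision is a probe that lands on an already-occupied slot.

6

653 hashes to 7; slot 7 is free → place at 7.
940 hashes to 2; slot 2 is free → place at 2.
330 hashes to 7; 7 taken → place at 8.
925 hashes to 7; 7,8 taken → place at 11.
619 hashes to 7; 7,8,11 taken → place at 16.
Table: [_, _, 940, _, _, _, _, 653, 330, _, _, 925, _, _, _, _, 619]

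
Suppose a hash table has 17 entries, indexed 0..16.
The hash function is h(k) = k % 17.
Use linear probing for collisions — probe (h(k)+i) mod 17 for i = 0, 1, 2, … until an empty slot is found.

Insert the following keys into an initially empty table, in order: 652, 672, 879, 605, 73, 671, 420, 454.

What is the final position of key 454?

14

652 hashes to 6; slot 6 is free → place at 6.
672 hashes to 9; slot 9 is free → place at 9.
879 hashes to 12; slot 12 is free → place at 12.
605 hashes to 10; slot 10 is free → place at 10.
73 hashes to 5; slot 5 is free → place at 5.
671 hashes to 8; slot 8 is free → place at 8.
420 hashes to 12; 12 taken → place at 13.
454 hashes to 12; 12,13 taken → place at 14.
Table: [-, -, -, -, -, 73, 652, -, 671, 672, 605, -, 879, 420, 454, -, -]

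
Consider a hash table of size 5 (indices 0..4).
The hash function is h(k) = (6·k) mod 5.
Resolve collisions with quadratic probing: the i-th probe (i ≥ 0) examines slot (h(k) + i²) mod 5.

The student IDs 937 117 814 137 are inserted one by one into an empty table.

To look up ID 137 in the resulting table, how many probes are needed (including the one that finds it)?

Insert 937: h=2, slot 2 empty → index 2.
Insert 117: h=2, slot 2 occupied → index 3.
Insert 814: h=4, slot 4 empty → index 4.
Insert 137: h=2, slots 2,3 occupied → index 1.
Table: [—, 137, 937, 117, 814]
Lookup 137: h=2, probe 2,3,1 → found at 1.

3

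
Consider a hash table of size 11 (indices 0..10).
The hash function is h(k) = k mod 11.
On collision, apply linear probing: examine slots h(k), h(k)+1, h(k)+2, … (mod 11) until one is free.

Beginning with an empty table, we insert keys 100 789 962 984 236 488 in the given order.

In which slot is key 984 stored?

6

100 hashes to 1; slot 1 is free => place at 1.
789 hashes to 8; slot 8 is free => place at 8.
962 hashes to 5; slot 5 is free => place at 5.
984 hashes to 5; 5 taken => place at 6.
236 hashes to 5; 5,6 taken => place at 7.
488 hashes to 4; slot 4 is free => place at 4.
Table: [., 100, ., ., 488, 962, 984, 236, 789, ., .]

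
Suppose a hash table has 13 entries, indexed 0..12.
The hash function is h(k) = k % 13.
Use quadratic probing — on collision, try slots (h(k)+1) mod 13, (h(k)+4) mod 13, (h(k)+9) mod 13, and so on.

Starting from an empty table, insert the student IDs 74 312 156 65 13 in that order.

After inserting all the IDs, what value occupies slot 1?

74: h=9 -> slot 9
312: h=0 -> slot 0
156: h=0, probe 0,1 -> slot 1
65: h=0, probe 0,1,4 -> slot 4
13: h=0, probe 0,1,4,9,3 -> slot 3
Table: [312, 156, ∅, 13, 65, ∅, ∅, ∅, ∅, 74, ∅, ∅, ∅]

156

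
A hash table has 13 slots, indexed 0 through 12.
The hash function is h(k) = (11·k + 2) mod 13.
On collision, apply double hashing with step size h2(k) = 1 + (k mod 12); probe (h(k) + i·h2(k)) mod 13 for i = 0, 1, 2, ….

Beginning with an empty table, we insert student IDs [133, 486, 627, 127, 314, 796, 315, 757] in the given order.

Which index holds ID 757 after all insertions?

133: h=9 -> slot 9
486: h=5 -> slot 5
627: h=9, h2=4, probe 9,0 -> slot 0
127: h=8 -> slot 8
314: h=11 -> slot 11
796: h=9, h2=5, probe 9,1 -> slot 1
315: h=9, h2=4, probe 9,0,4 -> slot 4
757: h=9, h2=2, probe 9,11,0,2 -> slot 2
Table: [627, 796, 757, ., 315, 486, ., ., 127, 133, ., 314, .]

2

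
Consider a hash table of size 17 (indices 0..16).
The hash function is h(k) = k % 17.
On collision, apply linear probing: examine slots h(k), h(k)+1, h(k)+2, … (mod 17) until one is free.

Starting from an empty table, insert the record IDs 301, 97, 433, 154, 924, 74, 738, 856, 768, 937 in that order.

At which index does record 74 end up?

301 hashes to 12; slot 12 is free → place at 12.
97 hashes to 12; 12 taken → place at 13.
433 hashes to 8; slot 8 is free → place at 8.
154 hashes to 1; slot 1 is free → place at 1.
924 hashes to 6; slot 6 is free → place at 6.
74 hashes to 6; 6 taken → place at 7.
738 hashes to 7; 7,8 taken → place at 9.
856 hashes to 6; 6,7,8,9 taken → place at 10.
768 hashes to 3; slot 3 is free → place at 3.
937 hashes to 2; slot 2 is free → place at 2.
Table: [-, 154, 937, 768, -, -, 924, 74, 433, 738, 856, -, 301, 97, -, -, -]

7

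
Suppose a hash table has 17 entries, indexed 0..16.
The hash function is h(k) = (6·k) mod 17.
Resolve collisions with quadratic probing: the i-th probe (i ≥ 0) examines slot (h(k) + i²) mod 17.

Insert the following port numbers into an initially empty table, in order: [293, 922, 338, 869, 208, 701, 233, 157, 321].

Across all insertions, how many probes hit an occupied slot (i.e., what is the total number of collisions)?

12

293: h=7 => slot 7
922: h=7, probe 7,8 => slot 8
338: h=5 => slot 5
869: h=12 => slot 12
208: h=7, probe 7,8,11 => slot 11
701: h=7, probe 7,8,11,16 => slot 16
233: h=4 => slot 4
157: h=7, probe 7,8,11,16,6 => slot 6
321: h=5, probe 5,6,9 => slot 9
Table: [., ., ., ., 233, 338, 157, 293, 922, 321, ., 208, 869, ., ., ., 701]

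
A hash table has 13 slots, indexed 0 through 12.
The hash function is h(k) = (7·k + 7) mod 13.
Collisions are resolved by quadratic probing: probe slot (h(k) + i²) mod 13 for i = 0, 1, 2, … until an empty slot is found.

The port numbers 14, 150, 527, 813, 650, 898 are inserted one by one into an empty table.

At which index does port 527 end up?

5

Insert 14: h=1, slot 1 empty => index 1.
Insert 150: h=4, slot 4 empty => index 4.
Insert 527: h=4, slot 4 occupied => index 5.
Insert 813: h=4, slots 4,5 occupied => index 8.
Insert 650: h=7, slot 7 empty => index 7.
Insert 898: h=1, slot 1 occupied => index 2.
Table: [_, 14, 898, _, 150, 527, _, 650, 813, _, _, _, _]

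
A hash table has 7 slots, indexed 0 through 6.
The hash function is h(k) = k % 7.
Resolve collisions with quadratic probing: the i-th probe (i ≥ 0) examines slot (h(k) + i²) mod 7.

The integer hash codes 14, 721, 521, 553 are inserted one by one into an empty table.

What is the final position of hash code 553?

4

Insert 14: h=0, slot 0 empty → index 0.
Insert 721: h=0, slot 0 occupied → index 1.
Insert 521: h=3, slot 3 empty → index 3.
Insert 553: h=0, slots 0,1 occupied → index 4.
Table: [14, 721, _, 521, 553, _, _]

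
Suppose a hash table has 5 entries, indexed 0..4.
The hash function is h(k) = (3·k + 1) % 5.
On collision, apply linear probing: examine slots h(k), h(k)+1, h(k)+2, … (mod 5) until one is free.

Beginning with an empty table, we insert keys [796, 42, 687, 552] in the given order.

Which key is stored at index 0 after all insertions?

796 hashes to 4; slot 4 is free -> place at 4.
42 hashes to 2; slot 2 is free -> place at 2.
687 hashes to 2; 2 taken -> place at 3.
552 hashes to 2; 2,3,4 taken -> place at 0.
Table: [552, ., 42, 687, 796]

552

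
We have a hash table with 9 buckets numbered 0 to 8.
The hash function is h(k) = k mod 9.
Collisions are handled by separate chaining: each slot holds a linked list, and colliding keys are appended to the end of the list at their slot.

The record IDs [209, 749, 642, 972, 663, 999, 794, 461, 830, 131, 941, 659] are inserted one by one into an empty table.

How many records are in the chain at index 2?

209 → bucket 2
749 → bucket 2 (collision)
642 → bucket 3
972 → bucket 0
663 → bucket 6
999 → bucket 0 (collision)
794 → bucket 2 (collision)
461 → bucket 2 (collision)
830 → bucket 2 (collision)
131 → bucket 5
941 → bucket 5 (collision)
659 → bucket 2 (collision)
Final buckets:
0: 972 -> 999
1: _
2: 209 -> 749 -> 794 -> 461 -> 830 -> 659
3: 642
4: _
5: 131 -> 941
6: 663
7: _
8: _

6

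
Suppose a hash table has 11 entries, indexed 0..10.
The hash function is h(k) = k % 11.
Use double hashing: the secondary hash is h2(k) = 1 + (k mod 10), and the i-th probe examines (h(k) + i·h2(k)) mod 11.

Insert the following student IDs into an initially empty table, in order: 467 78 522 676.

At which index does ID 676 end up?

4

Insert 467: h=5, slot 5 empty => index 5.
Insert 78: h=1, slot 1 empty => index 1.
Insert 522: h=5, h2=3, slot 5 occupied => index 8.
Insert 676: h=5, h2=7, slots 5,1,8 occupied => index 4.
Table: [∅, 78, ∅, ∅, 676, 467, ∅, ∅, 522, ∅, ∅]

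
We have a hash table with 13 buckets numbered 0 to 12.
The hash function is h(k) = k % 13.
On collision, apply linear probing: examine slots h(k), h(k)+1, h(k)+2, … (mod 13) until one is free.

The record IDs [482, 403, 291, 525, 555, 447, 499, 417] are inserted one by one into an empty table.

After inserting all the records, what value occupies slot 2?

Insert 482: h=1, slot 1 empty -> index 1.
Insert 403: h=0, slot 0 empty -> index 0.
Insert 291: h=5, slot 5 empty -> index 5.
Insert 525: h=5, slot 5 occupied -> index 6.
Insert 555: h=9, slot 9 empty -> index 9.
Insert 447: h=5, slots 5,6 occupied -> index 7.
Insert 499: h=5, slots 5,6,7 occupied -> index 8.
Insert 417: h=1, slot 1 occupied -> index 2.
Table: [403, 482, 417, —, —, 291, 525, 447, 499, 555, —, —, —]

417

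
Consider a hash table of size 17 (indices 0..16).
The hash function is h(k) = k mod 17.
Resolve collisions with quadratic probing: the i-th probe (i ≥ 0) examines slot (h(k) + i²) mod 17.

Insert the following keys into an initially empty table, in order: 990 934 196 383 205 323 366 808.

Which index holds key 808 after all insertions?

8

990: h=4 => slot 4
934: h=16 => slot 16
196: h=9 => slot 9
383: h=9, probe 9,10 => slot 10
205: h=1 => slot 1
323: h=0 => slot 0
366: h=9, probe 9,10,13 => slot 13
808: h=9, probe 9,10,13,1,8 => slot 8
Table: [323, 205, —, —, 990, —, —, —, 808, 196, 383, —, —, 366, —, —, 934]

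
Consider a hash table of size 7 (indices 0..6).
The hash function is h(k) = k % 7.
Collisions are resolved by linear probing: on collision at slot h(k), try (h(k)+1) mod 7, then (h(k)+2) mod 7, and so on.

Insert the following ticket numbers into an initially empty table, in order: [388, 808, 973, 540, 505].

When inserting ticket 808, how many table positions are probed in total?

388: h=3 -> slot 3
808: h=3, probe 3,4 -> slot 4
973: h=0 -> slot 0
540: h=1 -> slot 1
505: h=1, probe 1,2 -> slot 2
Table: [973, 540, 505, 388, 808, -, -]

2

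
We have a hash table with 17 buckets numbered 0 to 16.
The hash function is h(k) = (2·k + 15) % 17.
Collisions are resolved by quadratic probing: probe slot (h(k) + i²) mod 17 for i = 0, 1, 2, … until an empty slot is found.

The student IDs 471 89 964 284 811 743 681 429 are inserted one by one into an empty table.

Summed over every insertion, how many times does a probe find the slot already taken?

15

Insert 471: h=5, slot 5 empty -> index 5.
Insert 89: h=6, slot 6 empty -> index 6.
Insert 964: h=5, slots 5,6 occupied -> index 9.
Insert 284: h=5, slots 5,6,9 occupied -> index 14.
Insert 811: h=5, slots 5,6,9,14 occupied -> index 4.
Insert 743: h=5, slots 5,6,9,14,4 occupied -> index 13.
Insert 681: h=0, slot 0 empty -> index 0.
Insert 429: h=6, slot 6 occupied -> index 7.
Table: [681, _, _, _, 811, 471, 89, 429, _, 964, _, _, _, 743, 284, _, _]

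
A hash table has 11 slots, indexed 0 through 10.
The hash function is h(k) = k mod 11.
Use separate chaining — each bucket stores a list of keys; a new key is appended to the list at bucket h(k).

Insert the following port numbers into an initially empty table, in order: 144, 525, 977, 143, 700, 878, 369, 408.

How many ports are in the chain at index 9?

144 → bucket 1
525 → bucket 8
977 → bucket 9
143 → bucket 0
700 → bucket 7
878 → bucket 9 (collision)
369 → bucket 6
408 → bucket 1 (collision)
Final buckets:
0: 143
1: 144 -> 408
2: -
3: -
4: -
5: -
6: 369
7: 700
8: 525
9: 977 -> 878
10: -

2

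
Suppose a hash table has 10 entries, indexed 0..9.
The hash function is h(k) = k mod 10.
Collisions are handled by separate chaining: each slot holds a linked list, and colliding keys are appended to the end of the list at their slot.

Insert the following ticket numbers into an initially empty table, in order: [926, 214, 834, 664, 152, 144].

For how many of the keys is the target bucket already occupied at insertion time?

3

926 → bucket 6
214 → bucket 4
834 → bucket 4 (collision)
664 → bucket 4 (collision)
152 → bucket 2
144 → bucket 4 (collision)
Final buckets:
0: .
1: .
2: 152
3: .
4: 214 -> 834 -> 664 -> 144
5: .
6: 926
7: .
8: .
9: .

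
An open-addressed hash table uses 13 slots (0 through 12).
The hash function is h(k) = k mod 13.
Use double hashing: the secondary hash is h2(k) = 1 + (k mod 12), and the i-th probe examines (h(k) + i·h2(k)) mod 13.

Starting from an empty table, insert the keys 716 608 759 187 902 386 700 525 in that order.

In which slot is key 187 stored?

0

Insert 716: h=1, slot 1 empty -> index 1.
Insert 608: h=10, slot 10 empty -> index 10.
Insert 759: h=5, slot 5 empty -> index 5.
Insert 187: h=5, h2=8, slot 5 occupied -> index 0.
Insert 902: h=5, h2=3, slot 5 occupied -> index 8.
Insert 386: h=9, slot 9 empty -> index 9.
Insert 700: h=11, slot 11 empty -> index 11.
Insert 525: h=5, h2=10, slot 5 occupied -> index 2.
Table: [187, 716, 525, ∅, ∅, 759, ∅, ∅, 902, 386, 608, 700, ∅]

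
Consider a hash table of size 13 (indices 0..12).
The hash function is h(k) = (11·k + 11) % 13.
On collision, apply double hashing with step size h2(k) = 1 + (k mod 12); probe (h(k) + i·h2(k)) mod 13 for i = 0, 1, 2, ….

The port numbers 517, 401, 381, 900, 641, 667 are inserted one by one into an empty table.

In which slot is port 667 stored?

517: h=4 → slot 4
401: h=2 → slot 2
381: h=3 → slot 3
900: h=5 → slot 5
641: h=3, h2=6, probe 3,9 → slot 9
667: h=3, h2=8, probe 3,11 → slot 11
Table: [., ., 401, 381, 517, 900, ., ., ., 641, ., 667, .]

11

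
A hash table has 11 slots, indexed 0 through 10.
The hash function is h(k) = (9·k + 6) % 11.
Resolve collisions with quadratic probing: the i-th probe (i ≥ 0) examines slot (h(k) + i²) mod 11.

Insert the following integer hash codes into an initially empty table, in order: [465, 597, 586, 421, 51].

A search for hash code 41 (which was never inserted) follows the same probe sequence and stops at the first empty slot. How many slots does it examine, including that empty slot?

465: h=0 → slot 0
597: h=0, probe 0,1 → slot 1
586: h=0, probe 0,1,4 → slot 4
421: h=0, probe 0,1,4,9 → slot 9
51: h=3 → slot 3
Table: [465, 597, -, 51, 586, -, -, -, -, 421, -]
Lookup 41: h=1, probe 1,2 → slot 2 empty, not found.

2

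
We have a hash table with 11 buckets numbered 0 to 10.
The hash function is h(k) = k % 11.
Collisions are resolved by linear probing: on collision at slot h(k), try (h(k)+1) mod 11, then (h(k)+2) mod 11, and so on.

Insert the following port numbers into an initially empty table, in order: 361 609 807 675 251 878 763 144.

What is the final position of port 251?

Insert 361: h=9, slot 9 empty -> index 9.
Insert 609: h=4, slot 4 empty -> index 4.
Insert 807: h=4, slot 4 occupied -> index 5.
Insert 675: h=4, slots 4,5 occupied -> index 6.
Insert 251: h=9, slot 9 occupied -> index 10.
Insert 878: h=9, slots 9,10 occupied -> index 0.
Insert 763: h=4, slots 4,5,6 occupied -> index 7.
Insert 144: h=1, slot 1 empty -> index 1.
Table: [878, 144, _, _, 609, 807, 675, 763, _, 361, 251]

10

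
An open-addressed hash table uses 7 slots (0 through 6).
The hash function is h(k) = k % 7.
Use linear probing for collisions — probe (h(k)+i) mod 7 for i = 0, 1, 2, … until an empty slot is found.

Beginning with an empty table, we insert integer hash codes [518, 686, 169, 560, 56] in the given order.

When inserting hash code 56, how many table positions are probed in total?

Insert 518: h=0, slot 0 empty => index 0.
Insert 686: h=0, slot 0 occupied => index 1.
Insert 169: h=1, slot 1 occupied => index 2.
Insert 560: h=0, slots 0,1,2 occupied => index 3.
Insert 56: h=0, slots 0,1,2,3 occupied => index 4.
Table: [518, 686, 169, 560, 56, ∅, ∅]

5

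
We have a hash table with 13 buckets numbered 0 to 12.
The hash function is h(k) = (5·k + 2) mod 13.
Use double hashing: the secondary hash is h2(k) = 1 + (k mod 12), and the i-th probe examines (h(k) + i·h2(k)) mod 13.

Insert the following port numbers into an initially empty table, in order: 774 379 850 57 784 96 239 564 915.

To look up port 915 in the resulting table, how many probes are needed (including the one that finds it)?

774: h=11 -> slot 11
379: h=12 -> slot 12
850: h=1 -> slot 1
57: h=1, h2=10, probe 1,11,8 -> slot 8
784: h=9 -> slot 9
96: h=1, h2=1, probe 1,2 -> slot 2
239: h=1, h2=12, probe 1,0 -> slot 0
564: h=1, h2=1, probe 1,2,3 -> slot 3
915: h=1, h2=4, probe 1,5 -> slot 5
Table: [239, 850, 96, 564, ∅, 915, ∅, ∅, 57, 784, ∅, 774, 379]
Lookup 915: h=1, h2=4, probe 1,5 → found at 5.

2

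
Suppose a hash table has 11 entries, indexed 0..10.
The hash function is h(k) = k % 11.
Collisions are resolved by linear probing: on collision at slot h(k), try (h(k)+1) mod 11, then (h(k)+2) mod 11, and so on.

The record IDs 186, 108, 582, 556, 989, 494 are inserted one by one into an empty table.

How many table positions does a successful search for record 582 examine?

2

Insert 186: h=10, slot 10 empty => index 10.
Insert 108: h=9, slot 9 empty => index 9.
Insert 582: h=10, slot 10 occupied => index 0.
Insert 556: h=6, slot 6 empty => index 6.
Insert 989: h=10, slots 10,0 occupied => index 1.
Insert 494: h=10, slots 10,0,1 occupied => index 2.
Table: [582, 989, 494, —, —, —, 556, —, —, 108, 186]
Lookup 582: h=10, probe 10,0 → found at 0.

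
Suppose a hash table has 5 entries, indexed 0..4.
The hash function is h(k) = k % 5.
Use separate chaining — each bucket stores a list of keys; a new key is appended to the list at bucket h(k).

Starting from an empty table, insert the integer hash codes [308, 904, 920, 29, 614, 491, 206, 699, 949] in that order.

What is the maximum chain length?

5

308 -> bucket 3
904 -> bucket 4
920 -> bucket 0
29 -> bucket 4 (collision)
614 -> bucket 4 (collision)
491 -> bucket 1
206 -> bucket 1 (collision)
699 -> bucket 4 (collision)
949 -> bucket 4 (collision)
Final buckets:
0: 920
1: 491 -> 206
2: ∅
3: 308
4: 904 -> 29 -> 614 -> 699 -> 949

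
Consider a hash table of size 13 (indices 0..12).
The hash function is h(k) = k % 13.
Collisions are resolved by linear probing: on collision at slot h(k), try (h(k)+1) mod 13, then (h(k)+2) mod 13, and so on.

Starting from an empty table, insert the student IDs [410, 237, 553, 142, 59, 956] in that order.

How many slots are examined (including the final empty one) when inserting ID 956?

410: h=7 → slot 7
237: h=3 → slot 3
553: h=7, probe 7,8 → slot 8
142: h=12 → slot 12
59: h=7, probe 7,8,9 → slot 9
956: h=7, probe 7,8,9,10 → slot 10
Table: [-, -, -, 237, -, -, -, 410, 553, 59, 956, -, 142]

4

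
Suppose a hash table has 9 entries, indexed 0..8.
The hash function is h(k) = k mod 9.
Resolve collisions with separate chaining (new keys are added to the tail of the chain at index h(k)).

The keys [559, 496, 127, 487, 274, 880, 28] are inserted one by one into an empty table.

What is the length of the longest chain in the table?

5

Insert 559: h=1, bucket 1 empty -> new chain.
Insert 496: h=1, bucket 1 nonempty -> append to chain.
Insert 127: h=1, bucket 1 nonempty -> append to chain.
Insert 487: h=1, bucket 1 nonempty -> append to chain.
Insert 274: h=4, bucket 4 empty -> new chain.
Insert 880: h=7, bucket 7 empty -> new chain.
Insert 28: h=1, bucket 1 nonempty -> append to chain.
Final buckets:
0: -
1: 559 -> 496 -> 127 -> 487 -> 28
2: -
3: -
4: 274
5: -
6: -
7: 880
8: -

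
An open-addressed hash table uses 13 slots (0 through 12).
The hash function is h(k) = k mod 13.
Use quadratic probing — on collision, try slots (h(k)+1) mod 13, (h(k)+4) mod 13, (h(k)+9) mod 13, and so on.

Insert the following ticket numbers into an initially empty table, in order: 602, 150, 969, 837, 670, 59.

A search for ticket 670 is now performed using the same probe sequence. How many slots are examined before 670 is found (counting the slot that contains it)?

602: h=4 -> slot 4
150: h=7 -> slot 7
969: h=7, probe 7,8 -> slot 8
837: h=5 -> slot 5
670: h=7, probe 7,8,11 -> slot 11
59: h=7, probe 7,8,11,3 -> slot 3
Table: [-, -, -, 59, 602, 837, -, 150, 969, -, -, 670, -]
Lookup 670: h=7, probe 7,8,11 → found at 11.

3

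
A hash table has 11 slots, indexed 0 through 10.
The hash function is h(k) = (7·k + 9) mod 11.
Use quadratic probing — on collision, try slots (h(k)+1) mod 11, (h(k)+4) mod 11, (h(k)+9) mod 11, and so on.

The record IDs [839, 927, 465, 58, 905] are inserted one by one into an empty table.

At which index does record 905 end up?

Insert 839: h=8, slot 8 empty → index 8.
Insert 927: h=8, slot 8 occupied → index 9.
Insert 465: h=8, slots 8,9 occupied → index 1.
Insert 58: h=8, slots 8,9,1 occupied → index 6.
Insert 905: h=8, slots 8,9,1,6 occupied → index 2.
Table: [., 465, 905, ., ., ., 58, ., 839, 927, .]

2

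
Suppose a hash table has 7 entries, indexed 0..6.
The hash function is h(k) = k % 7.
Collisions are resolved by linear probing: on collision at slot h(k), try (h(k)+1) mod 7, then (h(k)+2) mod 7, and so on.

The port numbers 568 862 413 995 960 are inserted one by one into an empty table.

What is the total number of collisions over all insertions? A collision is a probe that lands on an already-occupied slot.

6

568 hashes to 1; slot 1 is free => place at 1.
862 hashes to 1; 1 taken => place at 2.
413 hashes to 0; slot 0 is free => place at 0.
995 hashes to 1; 1,2 taken => place at 3.
960 hashes to 1; 1,2,3 taken => place at 4.
Table: [413, 568, 862, 995, 960, ., .]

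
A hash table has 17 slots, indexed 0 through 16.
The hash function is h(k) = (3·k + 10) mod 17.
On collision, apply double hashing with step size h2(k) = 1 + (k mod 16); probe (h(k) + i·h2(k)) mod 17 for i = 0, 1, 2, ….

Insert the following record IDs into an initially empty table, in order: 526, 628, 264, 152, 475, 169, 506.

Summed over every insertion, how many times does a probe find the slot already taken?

526 hashes to 7; slot 7 is free => place at 7.
628 hashes to 7, h2=5; 7 taken => place at 12.
264 hashes to 3; slot 3 is free => place at 3.
152 hashes to 7, h2=9; 7 taken => place at 16.
475 hashes to 7, h2=12; 7 taken => place at 2.
169 hashes to 7, h2=10; 7 taken => place at 0.
506 hashes to 15; slot 15 is free => place at 15.
Table: [169, ., 475, 264, ., ., ., 526, ., ., ., ., 628, ., ., 506, 152]

4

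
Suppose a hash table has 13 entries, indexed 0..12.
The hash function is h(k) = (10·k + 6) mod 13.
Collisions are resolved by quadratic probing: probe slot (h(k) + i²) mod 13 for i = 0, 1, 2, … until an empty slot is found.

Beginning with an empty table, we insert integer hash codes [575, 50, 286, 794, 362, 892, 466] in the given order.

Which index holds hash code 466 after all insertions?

2

575 hashes to 10; slot 10 is free → place at 10.
50 hashes to 12; slot 12 is free → place at 12.
286 hashes to 6; slot 6 is free → place at 6.
794 hashes to 3; slot 3 is free → place at 3.
362 hashes to 12; 12 taken → place at 0.
892 hashes to 8; slot 8 is free → place at 8.
466 hashes to 12; 12,0,3,8 taken → place at 2.
Table: [362, _, 466, 794, _, _, 286, _, 892, _, 575, _, 50]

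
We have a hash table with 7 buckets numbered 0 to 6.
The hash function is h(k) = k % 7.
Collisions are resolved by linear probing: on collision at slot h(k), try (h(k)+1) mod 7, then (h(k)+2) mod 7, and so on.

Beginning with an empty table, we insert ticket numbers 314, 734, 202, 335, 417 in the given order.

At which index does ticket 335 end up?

2

314 hashes to 6; slot 6 is free -> place at 6.
734 hashes to 6; 6 taken -> place at 0.
202 hashes to 6; 6,0 taken -> place at 1.
335 hashes to 6; 6,0,1 taken -> place at 2.
417 hashes to 4; slot 4 is free -> place at 4.
Table: [734, 202, 335, ∅, 417, ∅, 314]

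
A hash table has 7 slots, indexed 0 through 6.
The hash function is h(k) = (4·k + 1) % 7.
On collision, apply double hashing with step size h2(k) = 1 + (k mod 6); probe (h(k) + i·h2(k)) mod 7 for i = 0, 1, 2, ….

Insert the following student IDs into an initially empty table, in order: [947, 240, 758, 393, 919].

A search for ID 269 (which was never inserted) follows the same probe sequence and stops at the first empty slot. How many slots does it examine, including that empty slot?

947 hashes to 2; slot 2 is free => place at 2.
240 hashes to 2, h2=1; 2 taken => place at 3.
758 hashes to 2, h2=3; 2 taken => place at 5.
393 hashes to 5, h2=4; 5,2 taken => place at 6.
919 hashes to 2, h2=2; 2 taken => place at 4.
Table: [_, _, 947, 240, 919, 758, 393]
Lookup 269: h=6, h2=6, probe 6,5,4,3,2,1 → slot 1 empty, not found.

6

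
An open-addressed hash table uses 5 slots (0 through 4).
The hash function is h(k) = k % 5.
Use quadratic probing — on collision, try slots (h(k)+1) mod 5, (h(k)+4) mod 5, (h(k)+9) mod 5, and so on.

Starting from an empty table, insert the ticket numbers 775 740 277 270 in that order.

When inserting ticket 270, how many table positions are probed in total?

775 hashes to 0; slot 0 is free -> place at 0.
740 hashes to 0; 0 taken -> place at 1.
277 hashes to 2; slot 2 is free -> place at 2.
270 hashes to 0; 0,1 taken -> place at 4.
Table: [775, 740, 277, -, 270]

3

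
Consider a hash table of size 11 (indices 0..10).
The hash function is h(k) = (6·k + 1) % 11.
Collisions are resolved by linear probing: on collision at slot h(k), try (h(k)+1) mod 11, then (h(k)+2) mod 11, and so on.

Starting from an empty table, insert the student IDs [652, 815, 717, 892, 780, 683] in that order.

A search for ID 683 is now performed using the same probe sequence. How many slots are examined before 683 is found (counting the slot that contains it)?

652: h=8 -> slot 8
815: h=7 -> slot 7
717: h=2 -> slot 2
892: h=7, probe 7,8,9 -> slot 9
780: h=6 -> slot 6
683: h=7, probe 7,8,9,10 -> slot 10
Table: [-, -, 717, -, -, -, 780, 815, 652, 892, 683]
Lookup 683: h=7, probe 7,8,9,10 → found at 10.

4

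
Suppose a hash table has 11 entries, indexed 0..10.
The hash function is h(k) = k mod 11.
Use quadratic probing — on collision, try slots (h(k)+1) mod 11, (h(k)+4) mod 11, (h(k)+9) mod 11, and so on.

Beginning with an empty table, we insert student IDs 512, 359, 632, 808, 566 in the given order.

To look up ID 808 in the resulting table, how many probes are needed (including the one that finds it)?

Insert 512: h=6, slot 6 empty → index 6.
Insert 359: h=7, slot 7 empty → index 7.
Insert 632: h=5, slot 5 empty → index 5.
Insert 808: h=5, slots 5,6 occupied → index 9.
Insert 566: h=5, slots 5,6,9 occupied → index 3.
Table: [-, -, -, 566, -, 632, 512, 359, -, 808, -]
Lookup 808: h=5, probe 5,6,9 → found at 9.

3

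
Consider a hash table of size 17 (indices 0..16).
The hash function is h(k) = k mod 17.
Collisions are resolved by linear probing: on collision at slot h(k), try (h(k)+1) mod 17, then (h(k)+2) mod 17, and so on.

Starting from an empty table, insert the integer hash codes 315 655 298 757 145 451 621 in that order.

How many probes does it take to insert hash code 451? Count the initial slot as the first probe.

6

315: h=9 → slot 9
655: h=9, probe 9,10 → slot 10
298: h=9, probe 9,10,11 → slot 11
757: h=9, probe 9,10,11,12 → slot 12
145: h=9, probe 9,10,11,12,13 → slot 13
451: h=9, probe 9,10,11,12,13,14 → slot 14
621: h=9, probe 9,10,11,12,13,14,15 → slot 15
Table: [., ., ., ., ., ., ., ., ., 315, 655, 298, 757, 145, 451, 621, .]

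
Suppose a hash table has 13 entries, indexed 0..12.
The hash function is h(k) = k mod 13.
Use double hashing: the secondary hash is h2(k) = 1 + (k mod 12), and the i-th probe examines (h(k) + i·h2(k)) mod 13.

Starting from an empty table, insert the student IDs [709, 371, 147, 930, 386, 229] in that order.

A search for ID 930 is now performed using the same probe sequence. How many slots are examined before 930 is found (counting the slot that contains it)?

2

Insert 709: h=7, slot 7 empty → index 7.
Insert 371: h=7, h2=12, slot 7 occupied → index 6.
Insert 147: h=4, slot 4 empty → index 4.
Insert 930: h=7, h2=7, slot 7 occupied → index 1.
Insert 386: h=9, slot 9 empty → index 9.
Insert 229: h=8, slot 8 empty → index 8.
Table: [-, 930, -, -, 147, -, 371, 709, 229, 386, -, -, -]
Lookup 930: h=7, h2=7, probe 7,1 → found at 1.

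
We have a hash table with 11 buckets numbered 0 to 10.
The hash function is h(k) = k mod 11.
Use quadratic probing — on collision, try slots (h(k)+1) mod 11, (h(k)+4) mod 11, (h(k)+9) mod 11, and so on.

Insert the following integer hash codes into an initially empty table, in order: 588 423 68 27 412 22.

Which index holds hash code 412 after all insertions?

Insert 588: h=5, slot 5 empty → index 5.
Insert 423: h=5, slot 5 occupied → index 6.
Insert 68: h=2, slot 2 empty → index 2.
Insert 27: h=5, slots 5,6 occupied → index 9.
Insert 412: h=5, slots 5,6,9 occupied → index 3.
Insert 22: h=0, slot 0 empty → index 0.
Table: [22, ., 68, 412, ., 588, 423, ., ., 27, .]

3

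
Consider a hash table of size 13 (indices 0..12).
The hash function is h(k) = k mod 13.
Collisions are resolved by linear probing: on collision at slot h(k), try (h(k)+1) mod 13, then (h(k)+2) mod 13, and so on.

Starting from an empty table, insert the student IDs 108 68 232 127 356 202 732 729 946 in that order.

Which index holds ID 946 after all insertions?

12

108: h=4 -> slot 4
68: h=3 -> slot 3
232: h=11 -> slot 11
127: h=10 -> slot 10
356: h=5 -> slot 5
202: h=7 -> slot 7
732: h=4, probe 4,5,6 -> slot 6
729: h=1 -> slot 1
946: h=10, probe 10,11,12 -> slot 12
Table: [., 729, ., 68, 108, 356, 732, 202, ., ., 127, 232, 946]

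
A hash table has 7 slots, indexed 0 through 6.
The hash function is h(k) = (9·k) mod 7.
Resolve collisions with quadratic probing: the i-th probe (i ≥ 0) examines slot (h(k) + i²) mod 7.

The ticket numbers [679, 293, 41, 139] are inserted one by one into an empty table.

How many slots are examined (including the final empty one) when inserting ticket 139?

3

679 hashes to 0; slot 0 is free -> place at 0.
293 hashes to 5; slot 5 is free -> place at 5.
41 hashes to 5; 5 taken -> place at 6.
139 hashes to 5; 5,6 taken -> place at 2.
Table: [679, —, 139, —, —, 293, 41]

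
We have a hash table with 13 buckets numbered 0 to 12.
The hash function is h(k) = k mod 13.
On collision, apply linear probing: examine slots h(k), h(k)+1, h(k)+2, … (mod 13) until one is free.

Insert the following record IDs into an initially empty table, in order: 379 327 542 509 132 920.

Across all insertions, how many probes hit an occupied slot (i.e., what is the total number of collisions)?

6

379: h=2 => slot 2
327: h=2, probe 2,3 => slot 3
542: h=9 => slot 9
509: h=2, probe 2,3,4 => slot 4
132: h=2, probe 2,3,4,5 => slot 5
920: h=10 => slot 10
Table: [., ., 379, 327, 509, 132, ., ., ., 542, 920, ., .]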